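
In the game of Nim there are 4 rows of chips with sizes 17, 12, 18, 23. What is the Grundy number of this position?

Write each in binary and XOR column by column:
  10001  (17)
  01100  (12)
  10010  (18)
  10111  (23)
  -----
  11000  (24)

24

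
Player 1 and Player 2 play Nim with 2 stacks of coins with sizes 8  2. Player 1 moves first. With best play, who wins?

Player 1 wins

Compute the nim-sum pairwise:
8 ⊕ 2 = 10
The nim-sum is 10 ≠ 0, so this is an N-position: the player to move can win; Player 1 has a winning move.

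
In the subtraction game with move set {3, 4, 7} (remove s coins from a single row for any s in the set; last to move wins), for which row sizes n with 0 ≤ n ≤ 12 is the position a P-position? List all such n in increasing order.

Grundy values for subtraction set {3, 4, 7}:
k:     0  1  2  3  4  5  6  7  8  9 10 11 12
g(k):  0  0  0  1  1  1  2  2  2  3  0  0  0
The P-positions (g = 0) in 0..12 are 0, 1, 2, 10, 11, 12.

0, 1, 2, 10, 11, 12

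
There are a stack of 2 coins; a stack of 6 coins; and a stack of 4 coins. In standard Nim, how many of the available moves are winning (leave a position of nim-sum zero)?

In binary:
  010  (2)
  110  (6)
  100  (4)
  ---
  000  (0)
The nim-sum is already 0, so every move leaves a nonzero nim-sum — there are no winning moves.

0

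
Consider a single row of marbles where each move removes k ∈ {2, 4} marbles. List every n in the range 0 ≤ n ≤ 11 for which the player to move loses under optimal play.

0, 1, 6, 7

Compute g(0), g(1), … for moves {2, 4}:
g(0) = mex{} = 0
g(1) = mex{} = 0
g(2) = mex{0} = 1
g(3) = mex{0} = 1
g(4) = mex{0,1} = 2
g(5) = mex{0,1} = 2
g(6) = mex{1,2} = 0
g(7) = mex{1,2} = 0
g(8) = mex{0,2} = 1
g(9) = mex{0,2} = 1
g(10) = mex{0,1} = 2
g(11) = mex{0,1} = 2
The P-positions (g = 0) in 0..11 are 0, 1, 6, 7.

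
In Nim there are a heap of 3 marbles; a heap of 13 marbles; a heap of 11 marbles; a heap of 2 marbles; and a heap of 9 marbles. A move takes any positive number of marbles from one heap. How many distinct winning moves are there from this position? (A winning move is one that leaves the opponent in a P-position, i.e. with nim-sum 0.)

Bitwise XOR of the heap sizes:
  0011  (3)
  1101  (13)
  1011  (11)
  0010  (2)
  1001  (9)
  ----
  1110  (14)
The overall nim-sum is X = 14. A heap of size p has a winning move iff p XOR X < p (reduce it to p XOR X).
  3: 3 XOR 14 = 13 ≥ 3 — no move.
  13: 13 XOR 14 = 3 < 13 — winning move (to 3).
  11: 11 XOR 14 = 5 < 11 — winning move (to 5).
  2: 2 XOR 14 = 12 ≥ 2 — no move.
  9: 9 XOR 14 = 7 < 9 — winning move (to 7).
That gives 3 winning moves.

3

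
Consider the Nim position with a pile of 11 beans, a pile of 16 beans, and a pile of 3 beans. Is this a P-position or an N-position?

N-position

Compute the nim-sum pairwise:
11 XOR 16 = 27
27 XOR 3 = 24
The nim-sum is 24 ≠ 0, so this is an N-position: the player to move can win.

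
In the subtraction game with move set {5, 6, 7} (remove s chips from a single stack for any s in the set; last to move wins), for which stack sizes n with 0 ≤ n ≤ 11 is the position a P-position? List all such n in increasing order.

0, 1, 2, 3, 4

Compute g(0), g(1), … for moves {5, 6, 7}:
k:     0  1  2  3  4  5  6  7  8  9 10 11
g(k):  0  0  0  0  0  1  1  1  1  1  2  2
The P-positions (g = 0) in 0..11 are 0, 1, 2, 3, 4.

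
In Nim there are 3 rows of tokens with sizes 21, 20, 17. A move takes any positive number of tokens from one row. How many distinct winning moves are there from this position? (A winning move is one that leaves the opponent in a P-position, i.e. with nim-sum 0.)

Compute the nim-sum pairwise:
21 ⊕ 20 = 1
1 ⊕ 17 = 16
The overall nim-sum is X = 16. A row of size p has a winning move iff p XOR X < p (reduce it to p XOR X).
  21: 21 XOR 16 = 5 < 21 — winning move (to 5).
  20: 20 XOR 16 = 4 < 20 — winning move (to 4).
  17: 17 XOR 16 = 1 < 17 — winning move (to 1).
That gives 3 winning moves.

3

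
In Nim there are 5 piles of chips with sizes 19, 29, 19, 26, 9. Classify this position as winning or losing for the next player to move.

Winning position

Compute the nim-sum pairwise:
19 ⊕ 29 = 14
14 ⊕ 19 = 29
29 ⊕ 26 = 7
7 ⊕ 9 = 14
The nim-sum is 14 ≠ 0, so this is an N-position: the player to move can win.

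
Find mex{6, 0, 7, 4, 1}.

2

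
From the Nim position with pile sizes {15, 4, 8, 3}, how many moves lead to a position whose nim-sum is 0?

0

Nim-sum: 15 XOR 4 XOR 8 XOR 3 = 0.
The nim-sum is already 0, so every move leaves a nonzero nim-sum — there are no winning moves.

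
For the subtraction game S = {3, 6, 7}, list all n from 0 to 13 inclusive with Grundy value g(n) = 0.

Compute g(0), g(1), … for moves {3, 6, 7}:
k:     0  1  2  3  4  5  6  7  8  9 10 11 12 13
g(k):  0  0  0  1  1  1  2  2  2  3  0  0  0  1
The P-positions (g = 0) in 0..13 are 0, 1, 2, 10, 11, 12.

0, 1, 2, 10, 11, 12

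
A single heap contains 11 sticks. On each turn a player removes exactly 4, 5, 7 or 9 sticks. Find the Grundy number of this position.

Compute g(0), g(1), … for moves {4, 5, 7, 9}:
k:     0  1  2  3  4  5  6  7  8  9 10 11
g(k):  0  0  0  0  1  1  1  1  2  2  2  2
So g(11) = 2.

2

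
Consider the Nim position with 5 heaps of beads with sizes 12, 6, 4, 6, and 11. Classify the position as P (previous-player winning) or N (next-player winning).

N-position

Bitwise XOR of the heap sizes:
  1100  (12)
  0110  (6)
  0100  (4)
  0110  (6)
  1011  (11)
  ----
  0011  (3)
The nim-sum is 3 ≠ 0, so this is an N-position: the player to move can win.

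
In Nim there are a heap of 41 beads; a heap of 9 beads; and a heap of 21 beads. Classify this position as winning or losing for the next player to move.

Nim-sum: 41 ⊕ 9 ⊕ 21 = 53.
The nim-sum is 53 ≠ 0, so this is an N-position: the player to move can win.

Winning position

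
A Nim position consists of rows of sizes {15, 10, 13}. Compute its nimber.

8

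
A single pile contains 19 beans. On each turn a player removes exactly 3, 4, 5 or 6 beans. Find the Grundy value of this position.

0

Grundy values for subtraction set {3, 4, 5, 6}:
k:     0  1  2  3  4  5  6  7  8  9 10 11 12 13 14 15 16 17 18 19
g(k):  0  0  0  1  1  1  2  2  2  0  0  0  1  1  1  2  2  2  0  0
So g(19) = 0.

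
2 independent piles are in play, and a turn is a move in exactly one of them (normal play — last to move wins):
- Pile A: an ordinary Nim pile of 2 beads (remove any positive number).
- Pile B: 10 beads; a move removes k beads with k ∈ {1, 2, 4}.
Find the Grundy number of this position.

3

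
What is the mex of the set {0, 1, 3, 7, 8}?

2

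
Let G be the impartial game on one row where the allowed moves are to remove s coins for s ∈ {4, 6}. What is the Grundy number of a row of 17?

1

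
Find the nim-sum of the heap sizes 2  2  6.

6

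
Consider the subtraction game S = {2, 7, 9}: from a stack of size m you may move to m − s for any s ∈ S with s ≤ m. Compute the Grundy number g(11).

3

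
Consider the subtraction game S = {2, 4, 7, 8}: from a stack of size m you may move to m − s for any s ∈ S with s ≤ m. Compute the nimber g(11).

Build the Grundy sequence with g(k) = mex{g(k−s) : s ∈ {2, 4, 7, 8}, s ≤ k}:
g(0) = mex{} = 0
g(1) = mex{} = 0
g(2) = mex{0} = 1
g(3) = mex{0} = 1
g(4) = mex{0,1} = 2
g(5) = mex{0,1} = 2
g(6) = mex{1,2} = 0
g(7) = mex{0,1,2} = 3
g(8) = mex{0,2} = 1
g(9) = mex{0,1,2,3} = 4
g(10) = mex{0,1} = 2
g(11) = mex{1,2,3,4} = 0
So g(11) = 0.

0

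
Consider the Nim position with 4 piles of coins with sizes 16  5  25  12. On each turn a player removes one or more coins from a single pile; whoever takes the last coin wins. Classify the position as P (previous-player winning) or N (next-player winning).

P-position

Compute the nim-sum pairwise:
16 ^ 5 = 21
21 ^ 25 = 12
12 ^ 12 = 0
The nim-sum is 0, so this is a P-position: the player to move is in a losing position under optimal play.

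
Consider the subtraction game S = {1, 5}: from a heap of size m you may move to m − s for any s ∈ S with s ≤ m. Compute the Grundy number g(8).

0

Compute g(0), g(1), … for moves {1, 5}:
k:     0  1  2  3  4  5  6  7  8
g(k):  0  1  0  1  0  1  0  1  0
So g(8) = 0.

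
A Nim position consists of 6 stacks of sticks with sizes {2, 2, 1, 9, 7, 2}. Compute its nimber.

13

Compute the nim-sum pairwise:
2 ⊕ 2 = 0
0 ⊕ 1 = 1
1 ⊕ 9 = 8
8 ⊕ 7 = 15
15 ⊕ 2 = 13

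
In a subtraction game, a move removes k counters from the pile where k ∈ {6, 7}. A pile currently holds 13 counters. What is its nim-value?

Grundy values for subtraction set {6, 7}:
g(0) = mex{} = 0
g(1) = mex{} = 0
g(2) = mex{} = 0
g(3) = mex{} = 0
g(4) = mex{} = 0
g(5) = mex{} = 0
g(6) = mex{0} = 1
g(7) = mex{0} = 1
g(8) = mex{0} = 1
g(9) = mex{0} = 1
g(10) = mex{0} = 1
g(11) = mex{0} = 1
g(12) = mex{0,1} = 2
g(13) = mex{1} = 0
So g(13) = 0.

0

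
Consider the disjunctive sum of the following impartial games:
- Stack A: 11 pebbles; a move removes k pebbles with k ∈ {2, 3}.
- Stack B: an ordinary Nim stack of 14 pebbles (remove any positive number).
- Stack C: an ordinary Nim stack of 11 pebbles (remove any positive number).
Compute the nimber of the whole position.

For stack A, compute g(0), g(1), … with moves {2, 3}:
g(0) = mex{} = 0
g(1) = mex{} = 0
g(2) = mex{0} = 1
g(3) = mex{0} = 1
g(4) = mex{0,1} = 2
g(5) = mex{1} = 0
g(6) = mex{1,2} = 0
g(7) = mex{0,2} = 1
g(8) = mex{0} = 1
g(9) = mex{0,1} = 2
g(10) = mex{1} = 0
g(11) = mex{1,2} = 0
So g(11) = 0.
Stack B is a plain Nim stack of size 14, so its Grundy value is 14.
Stack C is a plain Nim stack of size 11, so its Grundy value is 11.
By the Sprague-Grundy theorem, the Grundy value of a sum of independent games is the XOR of the component values.
Combined value = 0 XOR 14 XOR 11 = 5.

5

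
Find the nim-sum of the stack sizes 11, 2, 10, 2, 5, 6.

Nim-sum: 11 XOR 2 XOR 10 XOR 2 XOR 5 XOR 6 = 2.

2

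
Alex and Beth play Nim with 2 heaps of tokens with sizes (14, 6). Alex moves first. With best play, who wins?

Nim-sum: 14 ⊕ 6 = 8.
The nim-sum is 8 ≠ 0, so this is an N-position: the player to move can win; Alex has a winning move.

Alex wins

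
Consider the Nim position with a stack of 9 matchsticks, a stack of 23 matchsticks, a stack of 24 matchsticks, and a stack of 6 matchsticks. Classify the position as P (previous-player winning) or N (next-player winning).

P-position

Bitwise XOR of the heap sizes:
  01001  (9)
  10111  (23)
  11000  (24)
  00110  (6)
  -----
  00000  (0)
The nim-sum is 0, so this is a P-position: the player to move is in a losing position under optimal play.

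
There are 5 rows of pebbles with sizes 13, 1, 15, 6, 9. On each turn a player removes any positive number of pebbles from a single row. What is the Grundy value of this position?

12

Compute the nim-sum pairwise:
13 ^ 1 = 12
12 ^ 15 = 3
3 ^ 6 = 5
5 ^ 9 = 12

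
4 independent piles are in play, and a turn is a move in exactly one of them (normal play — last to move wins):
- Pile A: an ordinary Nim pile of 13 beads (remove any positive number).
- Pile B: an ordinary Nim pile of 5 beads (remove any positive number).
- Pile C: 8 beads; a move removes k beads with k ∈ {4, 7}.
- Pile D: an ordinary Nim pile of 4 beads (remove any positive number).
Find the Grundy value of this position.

14

Pile A is a plain Nim pile of size 13, so its Grundy value is 13.
Pile B is a plain Nim pile of size 5, so its Grundy value is 5.
Grundy values for pile C (subtraction set {4, 7}):
g(0) = mex{} = 0
g(1) = mex{} = 0
g(2) = mex{} = 0
g(3) = mex{} = 0
g(4) = mex{0} = 1
g(5) = mex{0} = 1
g(6) = mex{0} = 1
g(7) = mex{0} = 1
g(8) = mex{0,1} = 2
So g(8) = 2.
Pile D is a plain Nim pile of size 4, so its Grundy value is 4.
By the Sprague-Grundy theorem, the Grundy value of a sum of independent games is the XOR of the component values.
Combined value = 13 XOR 5 XOR 2 XOR 4 = 14.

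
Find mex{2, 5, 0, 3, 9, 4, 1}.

The values 0, 1, 2, 3, 4, 5 are all present; 6 is the first non-negative integer missing from the set.

6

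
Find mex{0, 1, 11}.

2

The values 0, 1 are all present; 2 is the first non-negative integer missing from the set.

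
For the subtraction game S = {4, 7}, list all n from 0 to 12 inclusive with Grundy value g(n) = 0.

Compute g(0), g(1), … for moves {4, 7}:
k:     0  1  2  3  4  5  6  7  8  9 10 11 12
g(k):  0  0  0  0  1  1  1  1  2  2  2  0  0
The P-positions (g = 0) in 0..12 are 0, 1, 2, 3, 11, 12.

0, 1, 2, 3, 11, 12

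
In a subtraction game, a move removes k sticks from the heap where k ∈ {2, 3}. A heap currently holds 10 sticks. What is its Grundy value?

Build the Grundy sequence with g(k) = mex{g(k−s) : s ∈ {2, 3}, s ≤ k}:
k:     0  1  2  3  4  5  6  7  8  9 10
g(k):  0  0  1  1  2  0  0  1  1  2  0
So g(10) = 0.

0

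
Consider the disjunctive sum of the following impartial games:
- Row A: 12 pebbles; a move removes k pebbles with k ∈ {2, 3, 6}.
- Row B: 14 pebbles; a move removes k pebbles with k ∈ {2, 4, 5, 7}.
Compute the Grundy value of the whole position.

3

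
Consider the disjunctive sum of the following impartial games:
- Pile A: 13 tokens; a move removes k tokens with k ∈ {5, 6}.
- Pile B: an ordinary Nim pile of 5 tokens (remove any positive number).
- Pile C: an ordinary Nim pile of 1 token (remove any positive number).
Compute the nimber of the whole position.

4

Grundy values for pile A (subtraction set {5, 6}):
g(0) = mex{} = 0
g(1) = mex{} = 0
g(2) = mex{} = 0
g(3) = mex{} = 0
g(4) = mex{} = 0
g(5) = mex{0} = 1
g(6) = mex{0} = 1
g(7) = mex{0} = 1
g(8) = mex{0} = 1
g(9) = mex{0} = 1
g(10) = mex{0,1} = 2
g(11) = mex{1} = 0
g(12) = mex{1} = 0
g(13) = mex{1} = 0
So g(13) = 0.
Pile B is a plain Nim pile of size 5, so its Grundy value is 5.
Pile C is a plain Nim pile of size 1, so its Grundy value is 1.
The value of a disjunctive sum is the nim-sum of the parts.
Combined value = 0 ⊕ 5 ⊕ 1 = 4.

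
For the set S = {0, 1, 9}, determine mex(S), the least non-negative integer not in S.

2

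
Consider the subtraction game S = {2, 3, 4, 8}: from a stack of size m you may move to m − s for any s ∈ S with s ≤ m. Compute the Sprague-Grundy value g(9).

1

Compute g(0), g(1), … for moves {2, 3, 4, 8}:
g(0) = mex{} = 0
g(1) = mex{} = 0
g(2) = mex{0} = 1
g(3) = mex{0} = 1
g(4) = mex{0,1} = 2
g(5) = mex{0,1} = 2
g(6) = mex{1,2} = 0
g(7) = mex{1,2} = 0
g(8) = mex{0,2} = 1
g(9) = mex{0,2} = 1
So g(9) = 1.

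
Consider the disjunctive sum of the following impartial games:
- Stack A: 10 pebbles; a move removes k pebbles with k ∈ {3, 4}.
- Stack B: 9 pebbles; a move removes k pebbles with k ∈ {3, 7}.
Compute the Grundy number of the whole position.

0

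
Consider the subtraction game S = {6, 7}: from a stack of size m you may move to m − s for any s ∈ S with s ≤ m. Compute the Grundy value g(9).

1

Grundy values for subtraction set {6, 7}:
k:     0  1  2  3  4  5  6  7  8  9
g(k):  0  0  0  0  0  0  1  1  1  1
So g(9) = 1.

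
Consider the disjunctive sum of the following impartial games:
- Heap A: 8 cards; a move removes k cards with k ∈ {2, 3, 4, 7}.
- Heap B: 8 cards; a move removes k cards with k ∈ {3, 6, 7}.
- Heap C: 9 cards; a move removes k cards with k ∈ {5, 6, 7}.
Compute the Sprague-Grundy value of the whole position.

2

For heap A, compute g(0), g(1), … with moves {2, 3, 4, 7}:
g(0) = mex{} = 0
g(1) = mex{} = 0
g(2) = mex{0} = 1
g(3) = mex{0} = 1
g(4) = mex{0,1} = 2
g(5) = mex{0,1} = 2
g(6) = mex{1,2} = 0
g(7) = mex{0,1,2} = 3
g(8) = mex{0,2} = 1
So g(8) = 1.
Build the Grundy sequence for heap B with g(k) = mex{g(k−s) : s ∈ {3, 6, 7}, s ≤ k}:
k:     0  1  2  3  4  5  6  7  8
g(k):  0  0  0  1  1  1  2  2  2
So g(8) = 2.
Build the Grundy sequence for heap C with g(k) = mex{g(k−s) : s ∈ {5, 6, 7}, s ≤ k}:
k:     0  1  2  3  4  5  6  7  8  9
g(k):  0  0  0  0  0  1  1  1  1  1
So g(9) = 1.
By the Sprague-Grundy theorem, the Grundy value of a sum of independent games is the XOR of the component values.
Combined value = 1 XOR 2 XOR 1 = 2.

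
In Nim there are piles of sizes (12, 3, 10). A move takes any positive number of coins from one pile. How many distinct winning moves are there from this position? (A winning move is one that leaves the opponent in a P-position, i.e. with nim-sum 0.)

1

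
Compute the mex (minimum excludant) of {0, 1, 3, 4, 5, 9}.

The values 0, 1 are all present; 2 is the first non-negative integer missing from the set.

2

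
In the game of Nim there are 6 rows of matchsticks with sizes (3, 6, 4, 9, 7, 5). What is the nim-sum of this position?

10

Bitwise XOR of the heap sizes:
  0011  (3)
  0110  (6)
  0100  (4)
  1001  (9)
  0111  (7)
  0101  (5)
  ----
  1010  (10)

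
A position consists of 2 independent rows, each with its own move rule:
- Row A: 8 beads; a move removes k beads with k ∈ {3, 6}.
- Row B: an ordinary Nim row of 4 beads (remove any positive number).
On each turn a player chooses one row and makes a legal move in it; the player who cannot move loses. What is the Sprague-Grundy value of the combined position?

6

Build the Grundy sequence for row A with g(k) = mex{g(k−s) : s ∈ {3, 6}, s ≤ k}:
g(0) = mex{} = 0
g(1) = mex{} = 0
g(2) = mex{} = 0
g(3) = mex{0} = 1
g(4) = mex{0} = 1
g(5) = mex{0} = 1
g(6) = mex{0,1} = 2
g(7) = mex{0,1} = 2
g(8) = mex{0,1} = 2
So g(8) = 2.
Row B is a plain Nim row of size 4, so its Grundy value is 4.
The value of a disjunctive sum is the nim-sum of the parts.
Combined value = 2 XOR 4 = 6.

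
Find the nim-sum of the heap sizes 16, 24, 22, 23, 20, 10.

23

Nim-sum: 16 XOR 24 XOR 22 XOR 23 XOR 20 XOR 10 = 23.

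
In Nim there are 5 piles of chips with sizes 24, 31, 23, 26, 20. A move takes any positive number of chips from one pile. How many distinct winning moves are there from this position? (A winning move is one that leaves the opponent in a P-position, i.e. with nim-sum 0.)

5

In binary:
  11000  (24)
  11111  (31)
  10111  (23)
  11010  (26)
  10100  (20)
  -----
  11110  (30)
The overall nim-sum is X = 30. A pile of size p has a winning move iff p XOR X < p (reduce it to p XOR X).
  24: 24 XOR 30 = 6 < 24 — winning move (to 6).
  31: 31 XOR 30 = 1 < 31 — winning move (to 1).
  23: 23 XOR 30 = 9 < 23 — winning move (to 9).
  26: 26 XOR 30 = 4 < 26 — winning move (to 4).
  20: 20 XOR 30 = 10 < 20 — winning move (to 10).
That gives 5 winning moves.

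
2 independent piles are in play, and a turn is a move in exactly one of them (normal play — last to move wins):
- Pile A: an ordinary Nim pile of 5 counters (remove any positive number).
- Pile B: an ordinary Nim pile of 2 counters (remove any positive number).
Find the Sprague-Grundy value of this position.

7

Pile A is a plain Nim pile of size 5, so its Grundy value is 5.
Pile B is a plain Nim pile of size 2, so its Grundy value is 2.
By the Sprague-Grundy theorem, the Grundy value of a sum of independent games is the XOR of the component values.
Combined value = 5 ⊕ 2 = 7.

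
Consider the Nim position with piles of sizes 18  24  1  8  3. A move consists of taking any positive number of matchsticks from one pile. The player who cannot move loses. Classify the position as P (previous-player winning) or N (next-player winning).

P-position

Write each in binary and XOR column by column:
  10010  (18)
  11000  (24)
  00001  (1)
  01000  (8)
  00011  (3)
  -----
  00000  (0)
The nim-sum is 0, so this is a P-position: the player to move is in a losing position under optimal play.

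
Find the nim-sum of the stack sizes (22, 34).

52

Compute the nim-sum pairwise:
22 ⊕ 34 = 52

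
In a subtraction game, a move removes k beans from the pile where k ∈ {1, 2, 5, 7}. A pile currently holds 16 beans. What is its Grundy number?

Compute g(0), g(1), … for moves {1, 2, 5, 7}:
k:     0  1  2  3  4  5  6  7  8  9 10 11 12 13 14 15 16
g(k):  0  1  2  0  1  2  0  1  2  0  1  2  0  1  2  0  1
So g(16) = 1.

1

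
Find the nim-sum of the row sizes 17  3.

Compute the nim-sum pairwise:
17 XOR 3 = 18

18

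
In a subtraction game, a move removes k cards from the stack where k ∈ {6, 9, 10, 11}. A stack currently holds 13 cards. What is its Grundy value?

Grundy values for subtraction set {6, 9, 10, 11}:
g(0) = mex{} = 0
g(1) = mex{} = 0
g(2) = mex{} = 0
g(3) = mex{} = 0
g(4) = mex{} = 0
g(5) = mex{} = 0
g(6) = mex{0} = 1
g(7) = mex{0} = 1
g(8) = mex{0} = 1
g(9) = mex{0} = 1
g(10) = mex{0} = 1
g(11) = mex{0} = 1
g(12) = mex{0,1} = 2
g(13) = mex{0,1} = 2
So g(13) = 2.

2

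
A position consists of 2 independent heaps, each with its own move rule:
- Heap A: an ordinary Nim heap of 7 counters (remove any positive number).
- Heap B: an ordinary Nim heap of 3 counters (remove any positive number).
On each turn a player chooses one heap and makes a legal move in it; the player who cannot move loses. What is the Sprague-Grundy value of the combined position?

Heap A is a plain Nim heap of size 7, so its Grundy value is 7.
Heap B is a plain Nim heap of size 3, so its Grundy value is 3.
By the Sprague-Grundy theorem, the Grundy value of a sum of independent games is the XOR of the component values.
Combined value = 7 ⊕ 3 = 4.

4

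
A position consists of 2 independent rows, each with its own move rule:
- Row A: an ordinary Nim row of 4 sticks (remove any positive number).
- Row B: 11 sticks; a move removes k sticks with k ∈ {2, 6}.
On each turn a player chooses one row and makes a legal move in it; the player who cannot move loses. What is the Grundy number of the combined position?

Row A is a plain Nim row of size 4, so its Grundy value is 4.
For row B, compute g(0), g(1), … with moves {2, 6}:
g(0) = mex{} = 0
g(1) = mex{} = 0
g(2) = mex{0} = 1
g(3) = mex{0} = 1
g(4) = mex{1} = 0
g(5) = mex{1} = 0
g(6) = mex{0} = 1
g(7) = mex{0} = 1
g(8) = mex{1} = 0
g(9) = mex{1} = 0
g(10) = mex{0} = 1
g(11) = mex{0} = 1
So g(11) = 1.
The value of a disjunctive sum is the nim-sum of the parts.
Combined value = 4 ⊕ 1 = 5.

5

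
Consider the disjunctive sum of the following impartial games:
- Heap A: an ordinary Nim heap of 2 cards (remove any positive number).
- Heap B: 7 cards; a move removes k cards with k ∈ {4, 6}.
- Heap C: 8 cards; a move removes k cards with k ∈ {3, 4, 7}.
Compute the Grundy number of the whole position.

1

Heap A is a plain Nim heap of size 2, so its Grundy value is 2.
Build the Grundy sequence for heap B with g(k) = mex{g(k−s) : s ∈ {4, 6}, s ≤ k}:
g(0) = mex{} = 0
g(1) = mex{} = 0
g(2) = mex{} = 0
g(3) = mex{} = 0
g(4) = mex{0} = 1
g(5) = mex{0} = 1
g(6) = mex{0} = 1
g(7) = mex{0} = 1
So g(7) = 1.
Grundy values for heap C (subtraction set {3, 4, 7}):
k:     0  1  2  3  4  5  6  7  8
g(k):  0  0  0  1  1  1  2  2  2
So g(8) = 2.
By the Sprague-Grundy theorem, the Grundy value of a sum of independent games is the XOR of the component values.
Combined value = 2 ⊕ 1 ⊕ 2 = 1.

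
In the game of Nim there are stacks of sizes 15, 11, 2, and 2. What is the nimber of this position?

4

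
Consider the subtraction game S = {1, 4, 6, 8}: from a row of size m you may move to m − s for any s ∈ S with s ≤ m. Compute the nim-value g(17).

0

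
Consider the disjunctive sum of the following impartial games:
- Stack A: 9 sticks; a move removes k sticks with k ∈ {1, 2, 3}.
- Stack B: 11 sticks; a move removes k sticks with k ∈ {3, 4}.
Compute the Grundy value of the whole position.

Build the Grundy sequence for stack A with g(k) = mex{g(k−s) : s ∈ {1, 2, 3}, s ≤ k}:
k:     0  1  2  3  4  5  6  7  8  9
g(k):  0  1  2  3  0  1  2  3  0  1
So g(9) = 1.
For stack B, compute g(0), g(1), … with moves {3, 4}:
k:     0  1  2  3  4  5  6  7  8  9 10 11
g(k):  0  0  0  1  1  1  2  0  0  0  1  1
So g(11) = 1.
The value of a disjunctive sum is the nim-sum of the parts.
Combined value = 1 ⊕ 1 = 0.

0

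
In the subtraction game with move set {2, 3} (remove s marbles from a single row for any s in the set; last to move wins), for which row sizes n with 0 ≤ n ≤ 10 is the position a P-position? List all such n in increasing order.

Build the Grundy sequence with g(k) = mex{g(k−s) : s ∈ {2, 3}, s ≤ k}:
g(0) = mex{} = 0
g(1) = mex{} = 0
g(2) = mex{0} = 1
g(3) = mex{0} = 1
g(4) = mex{0,1} = 2
g(5) = mex{1} = 0
g(6) = mex{1,2} = 0
g(7) = mex{0,2} = 1
g(8) = mex{0} = 1
g(9) = mex{0,1} = 2
g(10) = mex{1} = 0
The P-positions (g = 0) in 0..10 are 0, 1, 5, 6, 10.

0, 1, 5, 6, 10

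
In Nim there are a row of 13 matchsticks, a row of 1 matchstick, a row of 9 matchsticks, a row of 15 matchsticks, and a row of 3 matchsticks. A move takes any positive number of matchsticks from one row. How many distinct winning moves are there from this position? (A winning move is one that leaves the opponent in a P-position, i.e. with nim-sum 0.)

3

Nim-sum: 13 ⊕ 1 ⊕ 9 ⊕ 15 ⊕ 3 = 9.
The overall nim-sum is X = 9. A row of size p has a winning move iff p XOR X < p (reduce it to p XOR X).
  13: 13 XOR 9 = 4 < 13 — winning move (to 4).
  1: 1 XOR 9 = 8 ≥ 1 — no move.
  9: 9 XOR 9 = 0 < 9 — winning move (to 0).
  15: 15 XOR 9 = 6 < 15 — winning move (to 6).
  3: 3 XOR 9 = 10 ≥ 3 — no move.
That gives 3 winning moves.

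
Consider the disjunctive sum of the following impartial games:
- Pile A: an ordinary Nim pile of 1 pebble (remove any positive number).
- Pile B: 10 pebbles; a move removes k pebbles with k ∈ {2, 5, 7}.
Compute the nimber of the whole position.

1

Pile A is a plain Nim pile of size 1, so its Grundy value is 1.
For pile B, compute g(0), g(1), … with moves {2, 5, 7}:
k:     0  1  2  3  4  5  6  7  8  9 10
g(k):  0  0  1  1  0  2  1  3  2  2  0
So g(10) = 0.
The value of a disjunctive sum is the nim-sum of the parts.
Combined value = 1 ⊕ 0 = 1.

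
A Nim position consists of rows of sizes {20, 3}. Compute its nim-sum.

23

Compute the nim-sum pairwise:
20 ⊕ 3 = 23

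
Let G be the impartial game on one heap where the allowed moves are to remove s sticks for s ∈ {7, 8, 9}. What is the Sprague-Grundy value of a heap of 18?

0

Build the Grundy sequence with g(k) = mex{g(k−s) : s ∈ {7, 8, 9}, s ≤ k}:
k:     0  1  2  3  4  5  6  7  8  9 10 11 12 13 14 15 16 17 18
g(k):  0  0  0  0  0  0  0  1  1  1  1  1  1  1  2  2  0  0  0
So g(18) = 0.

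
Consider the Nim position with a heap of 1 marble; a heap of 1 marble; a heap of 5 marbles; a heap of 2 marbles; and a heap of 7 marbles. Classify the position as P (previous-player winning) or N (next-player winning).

P-position

Bitwise XOR of the heap sizes:
  001  (1)
  001  (1)
  101  (5)
  010  (2)
  111  (7)
  ---
  000  (0)
The nim-sum is 0, so this is a P-position: the player to move is in a losing position under optimal play.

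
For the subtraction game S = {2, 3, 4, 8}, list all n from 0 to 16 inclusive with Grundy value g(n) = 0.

Build the Grundy sequence with g(k) = mex{g(k−s) : s ∈ {2, 3, 4, 8}, s ≤ k}:
k:     0  1  2  3  4  5  6  7  8  9 10 11 12 13 14 15 16
g(k):  0  0  1  1  2  2  0  0  1  1  2  2  0  0  1  1  2
The P-positions (g = 0) in 0..16 are 0, 1, 6, 7, 12, 13.

0, 1, 6, 7, 12, 13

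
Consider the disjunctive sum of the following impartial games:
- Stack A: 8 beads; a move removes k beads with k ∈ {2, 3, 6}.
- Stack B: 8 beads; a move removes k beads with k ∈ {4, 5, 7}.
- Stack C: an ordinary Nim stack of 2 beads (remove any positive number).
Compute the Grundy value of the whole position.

Grundy values for stack A (subtraction set {2, 3, 6}):
k:     0  1  2  3  4  5  6  7  8
g(k):  0  0  1  1  2  0  3  1  2
So g(8) = 2.
For stack B, compute g(0), g(1), … with moves {4, 5, 7}:
g(0) = mex{} = 0
g(1) = mex{} = 0
g(2) = mex{} = 0
g(3) = mex{} = 0
g(4) = mex{0} = 1
g(5) = mex{0} = 1
g(6) = mex{0} = 1
g(7) = mex{0} = 1
g(8) = mex{0,1} = 2
So g(8) = 2.
Stack C is a plain Nim stack of size 2, so its Grundy value is 2.
By the Sprague-Grundy theorem, the Grundy value of a sum of independent games is the XOR of the component values.
Combined value = 2 ⊕ 2 ⊕ 2 = 2.

2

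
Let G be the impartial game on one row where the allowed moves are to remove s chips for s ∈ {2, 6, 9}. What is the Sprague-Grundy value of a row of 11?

3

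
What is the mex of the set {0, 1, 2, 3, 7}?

4

The values 0, 1, 2, 3 are all present; 4 is the first non-negative integer missing from the set.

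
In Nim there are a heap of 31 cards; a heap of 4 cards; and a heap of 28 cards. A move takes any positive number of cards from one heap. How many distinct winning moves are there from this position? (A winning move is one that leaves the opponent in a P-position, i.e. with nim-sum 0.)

3

Nim-sum: 31 ⊕ 4 ⊕ 28 = 7.
The overall nim-sum is X = 7. A heap of size p has a winning move iff p XOR X < p (reduce it to p XOR X).
  31: 31 XOR 7 = 24 < 31 — winning move (to 24).
  4: 4 XOR 7 = 3 < 4 — winning move (to 3).
  28: 28 XOR 7 = 27 < 28 — winning move (to 27).
That gives 3 winning moves.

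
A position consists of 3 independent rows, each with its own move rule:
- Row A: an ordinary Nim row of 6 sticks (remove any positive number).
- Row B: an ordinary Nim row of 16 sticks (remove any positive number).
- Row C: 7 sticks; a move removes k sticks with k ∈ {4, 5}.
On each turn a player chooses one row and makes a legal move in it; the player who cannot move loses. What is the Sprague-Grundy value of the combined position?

23

Row A is a plain Nim row of size 6, so its Grundy value is 6.
Row B is a plain Nim row of size 16, so its Grundy value is 16.
For row C, compute g(0), g(1), … with moves {4, 5}:
k:     0  1  2  3  4  5  6  7
g(k):  0  0  0  0  1  1  1  1
So g(7) = 1.
The value of a disjunctive sum is the nim-sum of the parts.
Combined value = 6 ⊕ 16 ⊕ 1 = 23.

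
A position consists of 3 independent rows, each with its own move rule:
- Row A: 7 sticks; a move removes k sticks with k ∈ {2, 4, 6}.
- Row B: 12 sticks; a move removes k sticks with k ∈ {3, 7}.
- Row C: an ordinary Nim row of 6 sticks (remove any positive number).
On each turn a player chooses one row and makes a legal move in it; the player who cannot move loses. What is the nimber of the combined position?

5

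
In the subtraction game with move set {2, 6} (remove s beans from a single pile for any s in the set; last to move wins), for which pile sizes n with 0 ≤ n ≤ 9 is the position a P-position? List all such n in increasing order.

0, 1, 4, 5, 8, 9

Build the Grundy sequence with g(k) = mex{g(k−s) : s ∈ {2, 6}, s ≤ k}:
k:     0  1  2  3  4  5  6  7  8  9
g(k):  0  0  1  1  0  0  1  1  0  0
The P-positions (g = 0) in 0..9 are 0, 1, 4, 5, 8, 9.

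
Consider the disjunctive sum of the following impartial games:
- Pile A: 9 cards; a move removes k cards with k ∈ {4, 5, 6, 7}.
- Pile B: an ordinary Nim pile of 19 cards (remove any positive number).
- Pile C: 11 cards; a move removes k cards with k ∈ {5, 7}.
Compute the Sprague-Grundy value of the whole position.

19

For pile A, compute g(0), g(1), … with moves {4, 5, 6, 7}:
k:     0  1  2  3  4  5  6  7  8  9
g(k):  0  0  0  0  1  1  1  1  2  2
So g(9) = 2.
Pile B is a plain Nim pile of size 19, so its Grundy value is 19.
For pile C, compute g(0), g(1), … with moves {5, 7}:
g(0) = mex{} = 0
g(1) = mex{} = 0
g(2) = mex{} = 0
g(3) = mex{} = 0
g(4) = mex{} = 0
g(5) = mex{0} = 1
g(6) = mex{0} = 1
g(7) = mex{0} = 1
g(8) = mex{0} = 1
g(9) = mex{0} = 1
g(10) = mex{0,1} = 2
g(11) = mex{0,1} = 2
So g(11) = 2.
By the Sprague-Grundy theorem, the Grundy value of a sum of independent games is the XOR of the component values.
Combined value = 2 XOR 19 XOR 2 = 19.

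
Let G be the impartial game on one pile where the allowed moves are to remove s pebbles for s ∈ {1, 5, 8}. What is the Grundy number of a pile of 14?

1

Compute g(0), g(1), … for moves {1, 5, 8}:
k:     0  1  2  3  4  5  6  7  8  9 10 11 12 13 14
g(k):  0  1  0  1  0  1  0  1  2  3  2  3  2  0  1
So g(14) = 1.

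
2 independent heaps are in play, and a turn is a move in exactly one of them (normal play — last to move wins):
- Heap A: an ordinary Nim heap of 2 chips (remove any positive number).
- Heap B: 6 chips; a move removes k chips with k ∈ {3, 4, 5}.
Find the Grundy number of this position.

Heap A is a plain Nim heap of size 2, so its Grundy value is 2.
Grundy values for heap B (subtraction set {3, 4, 5}):
g(0) = mex{} = 0
g(1) = mex{} = 0
g(2) = mex{} = 0
g(3) = mex{0} = 1
g(4) = mex{0} = 1
g(5) = mex{0} = 1
g(6) = mex{0,1} = 2
So g(6) = 2.
The value of a disjunctive sum is the nim-sum of the parts.
Combined value = 2 XOR 2 = 0.

0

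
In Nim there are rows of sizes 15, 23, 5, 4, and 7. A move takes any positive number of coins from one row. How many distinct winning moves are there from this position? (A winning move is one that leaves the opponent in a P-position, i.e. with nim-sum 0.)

Bitwise XOR of the heap sizes:
  01111  (15)
  10111  (23)
  00101  (5)
  00100  (4)
  00111  (7)
  -----
  11110  (30)
The overall nim-sum is X = 30. A row of size p has a winning move iff p XOR X < p (reduce it to p XOR X).
  15: 15 XOR 30 = 17 ≥ 15 — no move.
  23: 23 XOR 30 = 9 < 23 — winning move (to 9).
  5: 5 XOR 30 = 27 ≥ 5 — no move.
  4: 4 XOR 30 = 26 ≥ 4 — no move.
  7: 7 XOR 30 = 25 ≥ 7 — no move.
That gives 1 winning move.

1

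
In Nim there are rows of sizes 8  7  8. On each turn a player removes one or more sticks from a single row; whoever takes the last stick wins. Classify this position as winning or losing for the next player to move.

Compute the nim-sum pairwise:
8 ⊕ 7 = 15
15 ⊕ 8 = 7
The nim-sum is 7 ≠ 0, so this is an N-position: the player to move can win.

Winning position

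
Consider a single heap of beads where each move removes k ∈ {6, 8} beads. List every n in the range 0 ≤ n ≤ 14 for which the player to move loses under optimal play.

0, 1, 2, 3, 4, 5, 14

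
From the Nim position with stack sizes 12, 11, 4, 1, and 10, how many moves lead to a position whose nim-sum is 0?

Compute the nim-sum pairwise:
12 ^ 11 = 7
7 ^ 4 = 3
3 ^ 1 = 2
2 ^ 10 = 8
The overall nim-sum is X = 8. A stack of size p has a winning move iff p XOR X < p (reduce it to p XOR X).
  12: 12 XOR 8 = 4 < 12 — winning move (to 4).
  11: 11 XOR 8 = 3 < 11 — winning move (to 3).
  4: 4 XOR 8 = 12 ≥ 4 — no move.
  1: 1 XOR 8 = 9 ≥ 1 — no move.
  10: 10 XOR 8 = 2 < 10 — winning move (to 2).
That gives 3 winning moves.

3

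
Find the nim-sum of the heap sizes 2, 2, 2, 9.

Compute the nim-sum pairwise:
2 XOR 2 = 0
0 XOR 2 = 2
2 XOR 9 = 11

11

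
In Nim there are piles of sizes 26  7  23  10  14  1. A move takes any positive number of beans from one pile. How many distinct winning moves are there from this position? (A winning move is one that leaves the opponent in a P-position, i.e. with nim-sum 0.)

3

Nim-sum: 26 ^ 7 ^ 23 ^ 10 ^ 14 ^ 1 = 15.
The overall nim-sum is X = 15. A pile of size p has a winning move iff p XOR X < p (reduce it to p XOR X).
  26: 26 XOR 15 = 21 < 26 — winning move (to 21).
  7: 7 XOR 15 = 8 ≥ 7 — no move.
  23: 23 XOR 15 = 24 ≥ 23 — no move.
  10: 10 XOR 15 = 5 < 10 — winning move (to 5).
  14: 14 XOR 15 = 1 < 14 — winning move (to 1).
  1: 1 XOR 15 = 14 ≥ 1 — no move.
That gives 3 winning moves.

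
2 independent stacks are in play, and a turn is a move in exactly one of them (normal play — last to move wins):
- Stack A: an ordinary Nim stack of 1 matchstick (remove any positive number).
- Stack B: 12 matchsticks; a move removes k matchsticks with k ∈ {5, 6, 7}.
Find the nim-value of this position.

1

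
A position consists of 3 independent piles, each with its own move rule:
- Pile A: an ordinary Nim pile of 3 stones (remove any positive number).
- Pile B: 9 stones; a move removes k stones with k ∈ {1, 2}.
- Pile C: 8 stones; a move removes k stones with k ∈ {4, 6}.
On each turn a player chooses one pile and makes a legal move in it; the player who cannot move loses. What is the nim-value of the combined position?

1

Pile A is a plain Nim pile of size 3, so its Grundy value is 3.
Build the Grundy sequence for pile B with g(k) = mex{g(k−s) : s ∈ {1, 2}, s ≤ k}:
k:     0  1  2  3  4  5  6  7  8  9
g(k):  0  1  2  0  1  2  0  1  2  0
So g(9) = 0.
Build the Grundy sequence for pile C with g(k) = mex{g(k−s) : s ∈ {4, 6}, s ≤ k}:
g(0) = mex{} = 0
g(1) = mex{} = 0
g(2) = mex{} = 0
g(3) = mex{} = 0
g(4) = mex{0} = 1
g(5) = mex{0} = 1
g(6) = mex{0} = 1
g(7) = mex{0} = 1
g(8) = mex{0,1} = 2
So g(8) = 2.
The value of a disjunctive sum is the nim-sum of the parts.
Combined value = 3 XOR 0 XOR 2 = 1.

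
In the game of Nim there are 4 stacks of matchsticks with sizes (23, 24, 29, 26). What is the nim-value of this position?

8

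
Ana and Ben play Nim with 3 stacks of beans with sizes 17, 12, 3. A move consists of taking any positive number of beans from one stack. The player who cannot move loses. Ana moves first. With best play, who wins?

Ana wins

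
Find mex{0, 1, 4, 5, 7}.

2

The values 0, 1 are all present; 2 is the first non-negative integer missing from the set.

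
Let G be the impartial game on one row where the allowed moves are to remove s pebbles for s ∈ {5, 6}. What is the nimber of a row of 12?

0

Compute g(0), g(1), … for moves {5, 6}:
k:     0  1  2  3  4  5  6  7  8  9 10 11 12
g(k):  0  0  0  0  0  1  1  1  1  1  2  0  0
So g(12) = 0.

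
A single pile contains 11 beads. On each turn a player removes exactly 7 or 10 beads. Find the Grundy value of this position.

1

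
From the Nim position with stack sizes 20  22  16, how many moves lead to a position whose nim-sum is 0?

3

In binary:
  10100  (20)
  10110  (22)
  10000  (16)
  -----
  10010  (18)
The overall nim-sum is X = 18. A stack of size p has a winning move iff p XOR X < p (reduce it to p XOR X).
  20: 20 XOR 18 = 6 < 20 — winning move (to 6).
  22: 22 XOR 18 = 4 < 22 — winning move (to 4).
  16: 16 XOR 18 = 2 < 16 — winning move (to 2).
That gives 3 winning moves.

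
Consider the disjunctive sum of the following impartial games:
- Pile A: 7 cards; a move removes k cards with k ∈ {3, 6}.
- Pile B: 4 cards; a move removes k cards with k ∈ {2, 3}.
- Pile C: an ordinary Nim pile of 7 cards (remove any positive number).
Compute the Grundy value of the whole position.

7

For pile A, compute g(0), g(1), … with moves {3, 6}:
k:     0  1  2  3  4  5  6  7
g(k):  0  0  0  1  1  1  2  2
So g(7) = 2.
Build the Grundy sequence for pile B with g(k) = mex{g(k−s) : s ∈ {2, 3}, s ≤ k}:
k:     0  1  2  3  4
g(k):  0  0  1  1  2
So g(4) = 2.
Pile C is a plain Nim pile of size 7, so its Grundy value is 7.
The value of a disjunctive sum is the nim-sum of the parts.
Combined value = 2 ⊕ 2 ⊕ 7 = 7.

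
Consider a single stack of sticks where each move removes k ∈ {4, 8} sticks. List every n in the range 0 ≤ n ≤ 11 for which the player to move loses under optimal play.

0, 1, 2, 3

Build the Grundy sequence with g(k) = mex{g(k−s) : s ∈ {4, 8}, s ≤ k}:
k:     0  1  2  3  4  5  6  7  8  9 10 11
g(k):  0  0  0  0  1  1  1  1  2  2  2  2
The P-positions (g = 0) in 0..11 are 0, 1, 2, 3.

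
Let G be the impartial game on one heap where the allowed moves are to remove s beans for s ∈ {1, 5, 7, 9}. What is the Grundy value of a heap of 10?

0

Build the Grundy sequence with g(k) = mex{g(k−s) : s ∈ {1, 5, 7, 9}, s ≤ k}:
k:     0  1  2  3  4  5  6  7  8  9 10
g(k):  0  1  0  1  0  1  0  1  0  1  0
So g(10) = 0.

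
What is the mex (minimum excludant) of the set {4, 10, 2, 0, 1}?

3

The values 0, 1, 2 are all present; 3 is the first non-negative integer missing from the set.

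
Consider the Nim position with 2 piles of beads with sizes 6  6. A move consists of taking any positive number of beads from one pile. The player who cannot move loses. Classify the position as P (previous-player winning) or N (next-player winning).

In binary:
  110  (6)
  110  (6)
  ---
  000  (0)
The nim-sum is 0, so this is a P-position: the player to move is in a losing position under optimal play.

P-position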